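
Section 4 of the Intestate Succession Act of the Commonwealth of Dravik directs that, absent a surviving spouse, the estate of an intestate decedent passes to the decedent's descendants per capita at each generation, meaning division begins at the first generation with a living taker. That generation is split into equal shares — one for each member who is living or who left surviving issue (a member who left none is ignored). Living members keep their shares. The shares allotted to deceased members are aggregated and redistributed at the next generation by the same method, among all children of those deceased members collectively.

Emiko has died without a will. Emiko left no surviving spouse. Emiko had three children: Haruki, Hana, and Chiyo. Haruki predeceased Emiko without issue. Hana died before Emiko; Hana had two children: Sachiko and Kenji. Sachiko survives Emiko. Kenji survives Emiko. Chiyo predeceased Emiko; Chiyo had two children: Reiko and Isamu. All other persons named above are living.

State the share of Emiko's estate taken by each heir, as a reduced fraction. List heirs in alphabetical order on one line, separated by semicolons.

Isamu 1/4; Kenji 1/4; Reiko 1/4; Sachiko 1/4

There is no surviving spouse, so the entire estate passes to Emiko's descendants per capita at each generation.
No one at generation 1 (Hana, Chiyo) is living; moving to the next generation.
At generation 2 (Sachiko, Kenji, Reiko, Isamu) there are 4 shares of (1)/4 = 1/4 each.
Living: Sachiko, Kenji, Reiko, and Isamu — each takes 1/4.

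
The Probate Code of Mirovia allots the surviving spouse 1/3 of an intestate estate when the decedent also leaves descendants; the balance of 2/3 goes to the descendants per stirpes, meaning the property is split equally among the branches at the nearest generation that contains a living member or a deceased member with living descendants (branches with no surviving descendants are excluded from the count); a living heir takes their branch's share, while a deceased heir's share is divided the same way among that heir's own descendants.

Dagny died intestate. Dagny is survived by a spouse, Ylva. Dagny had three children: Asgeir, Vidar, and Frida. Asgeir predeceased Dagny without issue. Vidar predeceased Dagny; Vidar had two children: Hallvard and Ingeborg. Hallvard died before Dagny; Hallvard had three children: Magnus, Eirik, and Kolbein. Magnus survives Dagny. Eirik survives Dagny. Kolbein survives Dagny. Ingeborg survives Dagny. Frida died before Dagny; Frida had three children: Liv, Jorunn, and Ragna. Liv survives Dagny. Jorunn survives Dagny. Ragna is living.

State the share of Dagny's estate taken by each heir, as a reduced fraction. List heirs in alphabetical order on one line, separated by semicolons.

Ylva, as surviving spouse, takes 1/3.
The remaining 2/3 passes to Dagny's descendants per stirpes.
Asgeir left no surviving issue, so that branch lapses and is disregarded.
The 2/3 is divided into 2 equal shares of 1/3 among Vidar, Frida.
Vidar predeceased; the 1/3 allotted to Vidar's branch passes to Vidar's issue by representation.
The 1/3 is divided into 2 equal shares of 1/6 among Hallvard, Ingeborg.
Hallvard predeceased; the 1/6 allotted to Hallvard's branch passes to Hallvard's issue by representation.
The 1/6 is divided into 3 equal shares of 1/18 among Magnus, Eirik, Kolbein.
Magnus is living and takes 1/18.
Eirik is living and takes 1/18.
Kolbein is living and takes 1/18.
Ingeborg is living and takes 1/6.
Frida predeceased; the 1/3 allotted to Frida's branch passes to Frida's issue by representation.
The 1/3 is divided into 3 equal shares of 1/9 among Liv, Jorunn, Ragna.
Liv is living and takes 1/9.
Jorunn is living and takes 1/9.
Ragna is living and takes 1/9.

Eirik 1/18; Ingeborg 1/6; Jorunn 1/9; Kolbein 1/18; Liv 1/9; Magnus 1/18; Ragna 1/9; Ylva 1/3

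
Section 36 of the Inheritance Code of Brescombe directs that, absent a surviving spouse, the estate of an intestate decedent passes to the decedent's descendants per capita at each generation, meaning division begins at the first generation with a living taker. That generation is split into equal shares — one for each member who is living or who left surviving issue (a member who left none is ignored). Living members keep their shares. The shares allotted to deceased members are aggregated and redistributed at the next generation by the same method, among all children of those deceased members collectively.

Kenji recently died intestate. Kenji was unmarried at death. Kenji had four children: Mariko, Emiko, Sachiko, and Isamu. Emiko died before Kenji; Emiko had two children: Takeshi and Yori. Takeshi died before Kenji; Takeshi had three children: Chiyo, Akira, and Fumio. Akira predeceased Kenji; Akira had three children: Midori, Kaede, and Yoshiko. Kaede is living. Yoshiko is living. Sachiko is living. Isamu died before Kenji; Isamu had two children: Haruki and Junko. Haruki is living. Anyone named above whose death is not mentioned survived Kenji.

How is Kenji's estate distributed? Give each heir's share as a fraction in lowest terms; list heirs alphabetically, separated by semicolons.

There is no surviving spouse, so the entire estate passes to Kenji's descendants per capita at each generation.
At generation 1 (Mariko, Emiko, Sachiko, Isamu) there are 4 shares of (1)/4 = 1/4 each.
Living: Mariko and Sachiko — each takes 1/4.
Deceased: Emiko and Isamu. Their combined 1/2 is pooled and carried to generation 2.
At generation 2 (Takeshi, Yori, Haruki, Junko) there are 4 shares of (1/2)/4 = 1/8 each.
Living: Yori, Haruki, and Junko — each takes 1/8.
Deceased: Takeshi. That 1/8 share is carried to generation 3.
At generation 3 (Chiyo, Akira, Fumio) there are 3 shares of (1/8)/3 = 1/24 each.
Living: Chiyo and Fumio — each takes 1/24.
Deceased: Akira. That 1/24 share is carried to generation 4.
At generation 4 (Midori, Kaede, Yoshiko) there are 3 shares of (1/24)/3 = 1/72 each.
Living: Midori, Kaede, and Yoshiko — each takes 1/72.

Chiyo 1/24; Fumio 1/24; Haruki 1/8; Junko 1/8; Kaede 1/72; Mariko 1/4; Midori 1/72; Sachiko 1/4; Yori 1/8; Yoshiko 1/72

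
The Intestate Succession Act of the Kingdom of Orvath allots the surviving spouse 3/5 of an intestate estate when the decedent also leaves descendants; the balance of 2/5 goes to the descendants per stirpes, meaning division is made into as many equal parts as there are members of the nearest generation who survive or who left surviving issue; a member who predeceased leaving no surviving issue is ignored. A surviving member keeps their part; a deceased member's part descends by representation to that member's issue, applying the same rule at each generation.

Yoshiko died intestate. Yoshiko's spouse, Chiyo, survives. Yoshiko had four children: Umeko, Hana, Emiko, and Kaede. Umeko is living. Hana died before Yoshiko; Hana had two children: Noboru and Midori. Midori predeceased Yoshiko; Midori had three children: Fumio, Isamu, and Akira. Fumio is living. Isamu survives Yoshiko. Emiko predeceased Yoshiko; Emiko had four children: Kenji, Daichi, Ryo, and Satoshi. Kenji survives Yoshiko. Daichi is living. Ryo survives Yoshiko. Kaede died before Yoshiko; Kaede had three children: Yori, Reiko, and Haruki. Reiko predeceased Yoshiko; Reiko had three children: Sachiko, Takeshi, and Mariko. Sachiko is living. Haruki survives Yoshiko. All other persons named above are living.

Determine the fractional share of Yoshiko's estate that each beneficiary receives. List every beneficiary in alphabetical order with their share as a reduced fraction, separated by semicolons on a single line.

Akira 1/60; Chiyo 3/5; Daichi 1/40; Fumio 1/60; Haruki 1/30; Isamu 1/60; Kenji 1/40; Mariko 1/90; Noboru 1/20; Ryo 1/40; Sachiko 1/90; Satoshi 1/40; Takeshi 1/90; Umeko 1/10; Yori 1/30

Chiyo, as surviving spouse, takes 3/5.
The remaining 2/5 passes to Yoshiko's descendants per stirpes.
The 2/5 is divided into 4 equal shares of 1/10 among Umeko, Hana, Emiko, Kaede.
Umeko is living and takes 1/10.
Hana predeceased; the 1/10 allotted to Hana's branch passes to Hana's issue by representation.
The 1/10 is divided into 2 equal shares of 1/20 among Noboru, Midori.
Noboru is living and takes 1/20.
Midori predeceased; the 1/20 allotted to Midori's branch passes to Midori's issue by representation.
The 1/20 is divided into 3 equal shares of 1/60 among Fumio, Isamu, Akira.
Fumio is living and takes 1/60.
Isamu is living and takes 1/60.
Akira is living and takes 1/60.
Emiko predeceased; the 1/10 allotted to Emiko's branch passes to Emiko's issue by representation.
The 1/10 is divided into 4 equal shares of 1/40 among Kenji, Daichi, Ryo, Satoshi.
Kenji is living and takes 1/40.
Daichi is living and takes 1/40.
Ryo is living and takes 1/40.
Satoshi is living and takes 1/40.
Kaede predeceased; the 1/10 allotted to Kaede's branch passes to Kaede's issue by representation.
The 1/10 is divided into 3 equal shares of 1/30 among Yori, Reiko, Haruki.
Yori is living and takes 1/30.
Reiko predeceased; the 1/30 allotted to Reiko's branch passes to Reiko's issue by representation.
The 1/30 is divided into 3 equal shares of 1/90 among Sachiko, Takeshi, Mariko.
Sachiko is living and takes 1/90.
Takeshi is living and takes 1/90.
Mariko is living and takes 1/90.
Haruki is living and takes 1/30.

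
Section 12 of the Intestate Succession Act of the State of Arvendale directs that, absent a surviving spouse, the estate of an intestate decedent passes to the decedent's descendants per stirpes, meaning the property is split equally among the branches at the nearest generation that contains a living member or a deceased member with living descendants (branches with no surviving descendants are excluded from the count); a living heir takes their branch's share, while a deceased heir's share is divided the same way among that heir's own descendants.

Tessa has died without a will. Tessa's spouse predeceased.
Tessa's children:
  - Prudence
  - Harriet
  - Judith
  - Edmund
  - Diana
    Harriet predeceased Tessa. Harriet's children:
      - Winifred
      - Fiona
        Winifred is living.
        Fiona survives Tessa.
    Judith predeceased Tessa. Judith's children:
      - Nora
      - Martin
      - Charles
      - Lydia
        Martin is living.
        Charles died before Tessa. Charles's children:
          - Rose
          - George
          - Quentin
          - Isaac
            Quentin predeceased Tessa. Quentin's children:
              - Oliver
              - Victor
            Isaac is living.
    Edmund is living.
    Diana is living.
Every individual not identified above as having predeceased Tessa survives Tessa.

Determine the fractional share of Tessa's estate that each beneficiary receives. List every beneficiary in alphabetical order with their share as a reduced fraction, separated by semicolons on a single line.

Diana 1/5; Edmund 1/5; Fiona 1/10; George 1/80; Isaac 1/80; Lydia 1/20; Martin 1/20; Nora 1/20; Oliver 1/160; Prudence 1/5; Rose 1/80; Victor 1/160; Winifred 1/10

There is no surviving spouse, so the entire estate passes to Tessa's descendants per stirpes.
The estate is divided into 5 equal shares of 1/5 among Prudence, Harriet, Judith, Edmund, Diana.
Prudence is living and takes 1/5.
Harriet predeceased; the 1/5 allotted to Harriet's branch passes to Harriet's issue by representation.
The 1/5 is divided into 2 equal shares of 1/10 among Winifred, Fiona.
Winifred is living and takes 1/10.
Fiona is living and takes 1/10.
Judith predeceased; the 1/5 allotted to Judith's branch passes to Judith's issue by representation.
The 1/5 is divided into 4 equal shares of 1/20 among Nora, Martin, Charles, Lydia.
Nora is living and takes 1/20.
Martin is living and takes 1/20.
Charles predeceased; the 1/20 allotted to Charles's branch passes to Charles's issue by representation.
The 1/20 is divided into 4 equal shares of 1/80 among Rose, George, Quentin, Isaac.
Rose is living and takes 1/80.
George is living and takes 1/80.
Quentin predeceased; the 1/80 allotted to Quentin's branch passes to Quentin's issue by representation.
The 1/80 is divided into 2 equal shares of 1/160 among Oliver, Victor.
Oliver is living and takes 1/160.
Victor is living and takes 1/160.
Isaac is living and takes 1/80.
Lydia is living and takes 1/20.
Edmund is living and takes 1/5.
Diana is living and takes 1/5.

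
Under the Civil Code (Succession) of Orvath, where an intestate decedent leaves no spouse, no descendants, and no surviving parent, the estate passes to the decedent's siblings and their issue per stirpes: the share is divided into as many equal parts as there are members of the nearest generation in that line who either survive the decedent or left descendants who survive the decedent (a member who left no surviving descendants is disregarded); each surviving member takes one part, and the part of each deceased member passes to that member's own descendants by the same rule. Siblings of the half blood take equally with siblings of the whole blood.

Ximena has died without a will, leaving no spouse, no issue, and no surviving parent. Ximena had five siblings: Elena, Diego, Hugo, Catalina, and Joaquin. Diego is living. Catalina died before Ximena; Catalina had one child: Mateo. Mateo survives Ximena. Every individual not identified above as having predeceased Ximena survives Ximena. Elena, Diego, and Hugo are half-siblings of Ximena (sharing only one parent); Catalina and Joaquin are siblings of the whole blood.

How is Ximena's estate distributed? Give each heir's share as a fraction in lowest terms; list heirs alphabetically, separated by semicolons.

No spouse, descendants, or parent survives, so the estate passes to Ximena's siblings per stirpes.
Half-blood and whole-blood siblings take equally under the stated rule.
The estate is divided into 5 equal shares of 1/5 among Elena, Diego, Hugo, Catalina, Joaquin.
Elena is living and takes 1/5.
Diego is living and takes 1/5.
Hugo is living and takes 1/5.
Catalina predeceased; the 1/5 allotted to Catalina's branch passes to Catalina's issue by representation.
Mateo is the sole taker at this level and receives the full 1/5.
Joaquin is living and takes 1/5.

Diego 1/5; Elena 1/5; Hugo 1/5; Joaquin 1/5; Mateo 1/5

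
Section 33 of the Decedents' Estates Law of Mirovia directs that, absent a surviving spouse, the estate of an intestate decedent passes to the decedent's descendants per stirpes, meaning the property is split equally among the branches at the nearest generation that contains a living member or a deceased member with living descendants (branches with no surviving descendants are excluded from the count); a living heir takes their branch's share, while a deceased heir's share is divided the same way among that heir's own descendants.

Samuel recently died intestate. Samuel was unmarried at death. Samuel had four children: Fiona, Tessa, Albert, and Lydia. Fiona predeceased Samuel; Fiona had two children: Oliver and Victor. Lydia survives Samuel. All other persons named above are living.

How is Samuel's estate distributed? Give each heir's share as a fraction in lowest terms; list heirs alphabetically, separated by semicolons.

There is no surviving spouse, so the entire estate passes to Samuel's descendants per stirpes.
The estate is divided into 4 equal shares of 1/4 among Fiona, Tessa, Albert, Lydia.
Fiona predeceased; the 1/4 allotted to Fiona's branch passes to Fiona's issue by representation.
The 1/4 is divided into 2 equal shares of 1/8 among Oliver, Victor.
Oliver is living and takes 1/8.
Victor is living and takes 1/8.
Tessa is living and takes 1/4.
Albert is living and takes 1/4.
Lydia is living and takes 1/4.

Albert 1/4; Lydia 1/4; Oliver 1/8; Tessa 1/4; Victor 1/8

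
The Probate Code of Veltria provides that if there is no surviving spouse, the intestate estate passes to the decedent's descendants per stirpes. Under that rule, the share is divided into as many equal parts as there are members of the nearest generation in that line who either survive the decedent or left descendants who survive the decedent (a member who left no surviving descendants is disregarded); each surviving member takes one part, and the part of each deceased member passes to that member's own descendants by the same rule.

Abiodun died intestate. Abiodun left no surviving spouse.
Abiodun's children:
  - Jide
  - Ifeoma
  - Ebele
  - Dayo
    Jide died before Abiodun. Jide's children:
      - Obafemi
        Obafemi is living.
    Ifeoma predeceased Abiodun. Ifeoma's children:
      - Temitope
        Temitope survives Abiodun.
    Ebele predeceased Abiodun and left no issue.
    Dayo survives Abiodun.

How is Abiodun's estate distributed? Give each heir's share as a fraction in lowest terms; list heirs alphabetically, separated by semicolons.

Dayo 1/3; Obafemi 1/3; Temitope 1/3

There is no surviving spouse, so the entire estate passes to Abiodun's descendants per stirpes.
Ebele left no surviving issue, so that branch lapses and is disregarded.
The estate is divided into 3 equal shares of 1/3 among Jide, Ifeoma, Dayo.
Jide predeceased; the 1/3 allotted to Jide's branch passes to Jide's issue by representation.
Obafemi is the sole taker at this level and receives the full 1/3.
Ifeoma predeceased; the 1/3 allotted to Ifeoma's branch passes to Ifeoma's issue by representation.
Temitope is the sole taker at this level and receives the full 1/3.
Dayo is living and takes 1/3.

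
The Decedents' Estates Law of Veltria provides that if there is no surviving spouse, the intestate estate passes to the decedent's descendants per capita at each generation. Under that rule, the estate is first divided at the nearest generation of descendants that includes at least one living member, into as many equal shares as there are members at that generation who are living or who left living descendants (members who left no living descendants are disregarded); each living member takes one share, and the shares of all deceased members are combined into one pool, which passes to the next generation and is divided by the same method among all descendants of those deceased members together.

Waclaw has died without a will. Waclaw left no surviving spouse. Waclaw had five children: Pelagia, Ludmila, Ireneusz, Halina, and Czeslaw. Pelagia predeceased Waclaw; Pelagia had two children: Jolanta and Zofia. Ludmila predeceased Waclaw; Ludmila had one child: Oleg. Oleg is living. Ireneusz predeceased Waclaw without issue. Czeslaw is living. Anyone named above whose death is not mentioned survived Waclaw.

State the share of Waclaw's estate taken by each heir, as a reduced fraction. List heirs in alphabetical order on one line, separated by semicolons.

There is no surviving spouse, so the entire estate passes to Waclaw's descendants per capita at each generation.
At generation 1 (Pelagia, Ludmila, Halina, Czeslaw) there are 4 shares of (1)/4 = 1/4 each.
Living: Halina and Czeslaw — each takes 1/4.
Deceased: Pelagia and Ludmila. Their combined 1/2 is pooled and carried to generation 2.
At generation 2 (Jolanta, Zofia, Oleg) there are 3 shares of (1/2)/3 = 1/6 each.
Living: Jolanta, Zofia, and Oleg — each takes 1/6.

Czeslaw 1/4; Halina 1/4; Jolanta 1/6; Oleg 1/6; Zofia 1/6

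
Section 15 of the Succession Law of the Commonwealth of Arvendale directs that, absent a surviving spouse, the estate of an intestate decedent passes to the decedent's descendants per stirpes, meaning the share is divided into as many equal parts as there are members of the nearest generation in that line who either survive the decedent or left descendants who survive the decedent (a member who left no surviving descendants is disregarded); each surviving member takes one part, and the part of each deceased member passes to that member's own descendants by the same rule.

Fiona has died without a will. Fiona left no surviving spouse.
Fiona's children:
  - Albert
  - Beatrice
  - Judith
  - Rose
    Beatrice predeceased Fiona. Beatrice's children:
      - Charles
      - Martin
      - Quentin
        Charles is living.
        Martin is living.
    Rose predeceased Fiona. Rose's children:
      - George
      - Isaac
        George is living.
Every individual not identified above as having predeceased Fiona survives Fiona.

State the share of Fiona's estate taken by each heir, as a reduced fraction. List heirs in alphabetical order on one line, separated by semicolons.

There is no surviving spouse, so the entire estate passes to Fiona's descendants per stirpes.
The estate is divided into 4 equal shares of 1/4 among Albert, Beatrice, Judith, Rose.
Albert is living and takes 1/4.
Beatrice predeceased; the 1/4 allotted to Beatrice's branch passes to Beatrice's issue by representation.
The 1/4 is divided into 3 equal shares of 1/12 among Charles, Martin, Quentin.
Charles is living and takes 1/12.
Martin is living and takes 1/12.
Quentin is living and takes 1/12.
Judith is living and takes 1/4.
Rose predeceased; the 1/4 allotted to Rose's branch passes to Rose's issue by representation.
The 1/4 is divided into 2 equal shares of 1/8 among George, Isaac.
George is living and takes 1/8.
Isaac is living and takes 1/8.

Albert 1/4; Charles 1/12; George 1/8; Isaac 1/8; Judith 1/4; Martin 1/12; Quentin 1/12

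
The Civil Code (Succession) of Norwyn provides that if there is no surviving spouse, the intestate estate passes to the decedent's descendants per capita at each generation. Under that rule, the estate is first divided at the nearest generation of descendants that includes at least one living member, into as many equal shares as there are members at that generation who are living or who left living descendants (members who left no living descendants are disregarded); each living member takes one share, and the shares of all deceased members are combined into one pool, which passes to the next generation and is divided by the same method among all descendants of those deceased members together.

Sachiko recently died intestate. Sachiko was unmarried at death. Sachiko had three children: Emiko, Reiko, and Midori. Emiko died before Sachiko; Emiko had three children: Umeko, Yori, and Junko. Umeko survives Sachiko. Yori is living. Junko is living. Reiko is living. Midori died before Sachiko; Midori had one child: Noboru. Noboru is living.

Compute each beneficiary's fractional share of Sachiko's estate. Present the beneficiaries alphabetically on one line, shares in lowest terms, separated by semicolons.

Junko 1/6; Noboru 1/6; Reiko 1/3; Umeko 1/6; Yori 1/6

There is no surviving spouse, so the entire estate passes to Sachiko's descendants per capita at each generation.
At generation 1 (Emiko, Reiko, Midori) there are 3 shares of (1)/3 = 1/3 each.
Living: Reiko — each takes 1/3.
Deceased: Emiko and Midori. Their combined 2/3 is pooled and carried to generation 2.
At generation 2 (Umeko, Yori, Junko, Noboru) there are 4 shares of (2/3)/4 = 1/6 each.
Living: Umeko, Yori, Junko, and Noboru — each takes 1/6.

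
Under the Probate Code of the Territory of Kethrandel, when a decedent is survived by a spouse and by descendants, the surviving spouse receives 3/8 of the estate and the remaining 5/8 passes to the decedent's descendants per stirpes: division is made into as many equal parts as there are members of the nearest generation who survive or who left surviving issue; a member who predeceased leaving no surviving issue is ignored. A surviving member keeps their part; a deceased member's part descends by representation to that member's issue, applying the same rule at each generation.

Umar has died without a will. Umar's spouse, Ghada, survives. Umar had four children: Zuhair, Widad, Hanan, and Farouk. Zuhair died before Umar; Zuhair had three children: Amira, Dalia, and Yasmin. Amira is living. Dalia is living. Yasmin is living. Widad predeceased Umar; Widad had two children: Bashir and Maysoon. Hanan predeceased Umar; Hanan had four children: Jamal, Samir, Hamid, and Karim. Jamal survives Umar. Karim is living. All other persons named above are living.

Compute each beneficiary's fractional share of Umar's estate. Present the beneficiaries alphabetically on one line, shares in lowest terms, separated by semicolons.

Ghada, as surviving spouse, takes 3/8.
The remaining 5/8 passes to Umar's descendants per stirpes.
The 5/8 is divided into 4 equal shares of 5/32 among Zuhair, Widad, Hanan, Farouk.
Zuhair predeceased; the 5/32 allotted to Zuhair's branch passes to Zuhair's issue by representation.
The 5/32 is divided into 3 equal shares of 5/96 among Amira, Dalia, Yasmin.
Amira is living and takes 5/96.
Dalia is living and takes 5/96.
Yasmin is living and takes 5/96.
Widad predeceased; the 5/32 allotted to Widad's branch passes to Widad's issue by representation.
The 5/32 is divided into 2 equal shares of 5/64 among Bashir, Maysoon.
Bashir is living and takes 5/64.
Maysoon is living and takes 5/64.
Hanan predeceased; the 5/32 allotted to Hanan's branch passes to Hanan's issue by representation.
The 5/32 is divided into 4 equal shares of 5/128 among Jamal, Samir, Hamid, Karim.
Jamal is living and takes 5/128.
Samir is living and takes 5/128.
Hamid is living and takes 5/128.
Karim is living and takes 5/128.
Farouk is living and takes 5/32.

Amira 5/96; Bashir 5/64; Dalia 5/96; Farouk 5/32; Ghada 3/8; Hamid 5/128; Jamal 5/128; Karim 5/128; Maysoon 5/64; Samir 5/128; Yasmin 5/96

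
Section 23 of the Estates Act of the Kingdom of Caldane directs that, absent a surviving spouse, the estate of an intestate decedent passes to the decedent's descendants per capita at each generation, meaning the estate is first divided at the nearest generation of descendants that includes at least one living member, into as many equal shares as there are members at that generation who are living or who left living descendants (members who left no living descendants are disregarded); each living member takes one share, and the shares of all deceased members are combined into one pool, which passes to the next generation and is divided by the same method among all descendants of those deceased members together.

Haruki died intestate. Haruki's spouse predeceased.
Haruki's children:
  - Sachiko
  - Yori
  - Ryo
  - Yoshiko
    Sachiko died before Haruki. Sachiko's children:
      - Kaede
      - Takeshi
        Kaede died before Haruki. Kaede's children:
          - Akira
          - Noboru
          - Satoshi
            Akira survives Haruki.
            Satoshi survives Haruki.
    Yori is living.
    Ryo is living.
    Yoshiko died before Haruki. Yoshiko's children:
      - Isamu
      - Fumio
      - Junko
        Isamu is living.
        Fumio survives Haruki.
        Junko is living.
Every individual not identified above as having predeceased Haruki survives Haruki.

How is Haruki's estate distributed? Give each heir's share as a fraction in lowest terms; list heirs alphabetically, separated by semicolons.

There is no surviving spouse, so the entire estate passes to Haruki's descendants per capita at each generation.
At generation 1 (Sachiko, Yori, Ryo, Yoshiko) there are 4 shares of (1)/4 = 1/4 each.
Living: Yori and Ryo — each takes 1/4.
Deceased: Sachiko and Yoshiko. Their combined 1/2 is pooled and carried to generation 2.
At generation 2 (Kaede, Takeshi, Isamu, Fumio, Junko) there are 5 shares of (1/2)/5 = 1/10 each.
Living: Takeshi, Isamu, Fumio, and Junko — each takes 1/10.
Deceased: Kaede. That 1/10 share is carried to generation 3.
At generation 3 (Akira, Noboru, Satoshi) there are 3 shares of (1/10)/3 = 1/30 each.
Living: Akira, Noboru, and Satoshi — each takes 1/30.

Akira 1/30; Fumio 1/10; Isamu 1/10; Junko 1/10; Noboru 1/30; Ryo 1/4; Satoshi 1/30; Takeshi 1/10; Yori 1/4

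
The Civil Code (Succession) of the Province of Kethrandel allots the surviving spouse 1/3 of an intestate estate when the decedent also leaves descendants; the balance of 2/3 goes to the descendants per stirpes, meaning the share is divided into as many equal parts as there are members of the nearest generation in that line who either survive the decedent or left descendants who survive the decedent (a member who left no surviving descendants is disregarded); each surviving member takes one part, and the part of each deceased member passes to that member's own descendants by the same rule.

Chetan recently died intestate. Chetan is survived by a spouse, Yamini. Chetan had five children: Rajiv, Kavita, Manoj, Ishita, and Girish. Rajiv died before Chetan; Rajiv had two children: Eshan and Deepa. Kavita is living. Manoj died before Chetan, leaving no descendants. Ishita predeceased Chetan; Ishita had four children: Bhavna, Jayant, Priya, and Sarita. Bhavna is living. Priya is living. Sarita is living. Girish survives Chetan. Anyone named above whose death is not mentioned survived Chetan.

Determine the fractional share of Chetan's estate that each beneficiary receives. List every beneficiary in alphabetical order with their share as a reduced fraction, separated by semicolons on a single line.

Bhavna 1/24; Deepa 1/12; Eshan 1/12; Girish 1/6; Jayant 1/24; Kavita 1/6; Priya 1/24; Sarita 1/24; Yamini 1/3

Yamini, as surviving spouse, takes 1/3.
The remaining 2/3 passes to Chetan's descendants per stirpes.
Manoj left no surviving issue, so that branch lapses and is disregarded.
The 2/3 is divided into 4 equal shares of 1/6 among Rajiv, Kavita, Ishita, Girish.
Rajiv predeceased; the 1/6 allotted to Rajiv's branch passes to Rajiv's issue by representation.
The 1/6 is divided into 2 equal shares of 1/12 among Eshan, Deepa.
Eshan is living and takes 1/12.
Deepa is living and takes 1/12.
Kavita is living and takes 1/6.
Ishita predeceased; the 1/6 allotted to Ishita's branch passes to Ishita's issue by representation.
The 1/6 is divided into 4 equal shares of 1/24 among Bhavna, Jayant, Priya, Sarita.
Bhavna is living and takes 1/24.
Jayant is living and takes 1/24.
Priya is living and takes 1/24.
Sarita is living and takes 1/24.
Girish is living and takes 1/6.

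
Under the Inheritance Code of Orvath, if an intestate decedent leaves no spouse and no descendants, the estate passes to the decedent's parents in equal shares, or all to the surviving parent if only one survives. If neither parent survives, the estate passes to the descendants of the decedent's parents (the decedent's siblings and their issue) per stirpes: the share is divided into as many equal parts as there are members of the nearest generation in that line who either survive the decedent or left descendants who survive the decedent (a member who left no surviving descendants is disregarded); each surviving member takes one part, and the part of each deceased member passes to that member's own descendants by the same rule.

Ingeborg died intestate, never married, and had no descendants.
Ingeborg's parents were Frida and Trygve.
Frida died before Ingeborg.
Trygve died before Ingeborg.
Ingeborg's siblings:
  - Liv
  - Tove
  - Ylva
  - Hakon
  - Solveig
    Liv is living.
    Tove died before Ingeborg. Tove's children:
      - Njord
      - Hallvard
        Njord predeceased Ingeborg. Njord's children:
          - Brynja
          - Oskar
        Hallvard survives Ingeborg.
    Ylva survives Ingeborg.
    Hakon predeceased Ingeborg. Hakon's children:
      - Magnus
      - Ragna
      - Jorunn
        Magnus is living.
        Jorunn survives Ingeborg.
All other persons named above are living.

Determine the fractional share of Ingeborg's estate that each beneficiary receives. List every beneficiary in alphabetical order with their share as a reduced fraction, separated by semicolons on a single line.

Neither parent survives and there are no descendants, so the estate passes to Ingeborg's siblings and their issue per stirpes.
The estate is divided into 5 equal shares of 1/5 among Liv, Tove, Ylva, Hakon, Solveig.
Liv is living and takes 1/5.
Tove predeceased; the 1/5 allotted to Tove's branch passes to Tove's issue by representation.
The 1/5 is divided into 2 equal shares of 1/10 among Njord, Hallvard.
Njord predeceased; the 1/10 allotted to Njord's branch passes to Njord's issue by representation.
The 1/10 is divided into 2 equal shares of 1/20 among Brynja, Oskar.
Brynja is living and takes 1/20.
Oskar is living and takes 1/20.
Hallvard is living and takes 1/10.
Ylva is living and takes 1/5.
Hakon predeceased; the 1/5 allotted to Hakon's branch passes to Hakon's issue by representation.
The 1/5 is divided into 3 equal shares of 1/15 among Magnus, Ragna, Jorunn.
Magnus is living and takes 1/15.
Ragna is living and takes 1/15.
Jorunn is living and takes 1/15.
Solveig is living and takes 1/5.

Brynja 1/20; Hallvard 1/10; Jorunn 1/15; Liv 1/5; Magnus 1/15; Oskar 1/20; Ragna 1/15; Solveig 1/5; Ylva 1/5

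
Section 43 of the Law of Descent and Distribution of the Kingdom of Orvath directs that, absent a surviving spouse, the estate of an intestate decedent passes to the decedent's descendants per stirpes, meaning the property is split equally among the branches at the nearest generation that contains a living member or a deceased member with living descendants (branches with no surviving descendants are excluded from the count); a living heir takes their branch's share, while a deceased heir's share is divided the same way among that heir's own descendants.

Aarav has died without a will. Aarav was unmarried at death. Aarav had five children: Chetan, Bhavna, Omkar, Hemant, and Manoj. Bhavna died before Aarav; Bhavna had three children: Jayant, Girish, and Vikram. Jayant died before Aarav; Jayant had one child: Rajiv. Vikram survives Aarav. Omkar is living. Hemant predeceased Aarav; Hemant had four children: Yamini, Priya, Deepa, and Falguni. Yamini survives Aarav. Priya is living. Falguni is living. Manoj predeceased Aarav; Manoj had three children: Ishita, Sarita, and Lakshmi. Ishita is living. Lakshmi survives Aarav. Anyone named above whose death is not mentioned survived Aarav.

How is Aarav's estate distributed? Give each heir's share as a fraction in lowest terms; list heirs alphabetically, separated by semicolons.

There is no surviving spouse, so the entire estate passes to Aarav's descendants per stirpes.
The estate is divided into 5 equal shares of 1/5 among Chetan, Bhavna, Omkar, Hemant, Manoj.
Chetan is living and takes 1/5.
Bhavna predeceased; the 1/5 allotted to Bhavna's branch passes to Bhavna's issue by representation.
The 1/5 is divided into 3 equal shares of 1/15 among Jayant, Girish, Vikram.
Jayant predeceased; the 1/15 allotted to Jayant's branch passes to Jayant's issue by representation.
Rajiv is the sole taker at this level and receives the full 1/15.
Girish is living and takes 1/15.
Vikram is living and takes 1/15.
Omkar is living and takes 1/5.
Hemant predeceased; the 1/5 allotted to Hemant's branch passes to Hemant's issue by representation.
The 1/5 is divided into 4 equal shares of 1/20 among Yamini, Priya, Deepa, Falguni.
Yamini is living and takes 1/20.
Priya is living and takes 1/20.
Deepa is living and takes 1/20.
Falguni is living and takes 1/20.
Manoj predeceased; the 1/5 allotted to Manoj's branch passes to Manoj's issue by representation.
The 1/5 is divided into 3 equal shares of 1/15 among Ishita, Sarita, Lakshmi.
Ishita is living and takes 1/15.
Sarita is living and takes 1/15.
Lakshmi is living and takes 1/15.

Chetan 1/5; Deepa 1/20; Falguni 1/20; Girish 1/15; Ishita 1/15; Lakshmi 1/15; Omkar 1/5; Priya 1/20; Rajiv 1/15; Sarita 1/15; Vikram 1/15; Yamini 1/20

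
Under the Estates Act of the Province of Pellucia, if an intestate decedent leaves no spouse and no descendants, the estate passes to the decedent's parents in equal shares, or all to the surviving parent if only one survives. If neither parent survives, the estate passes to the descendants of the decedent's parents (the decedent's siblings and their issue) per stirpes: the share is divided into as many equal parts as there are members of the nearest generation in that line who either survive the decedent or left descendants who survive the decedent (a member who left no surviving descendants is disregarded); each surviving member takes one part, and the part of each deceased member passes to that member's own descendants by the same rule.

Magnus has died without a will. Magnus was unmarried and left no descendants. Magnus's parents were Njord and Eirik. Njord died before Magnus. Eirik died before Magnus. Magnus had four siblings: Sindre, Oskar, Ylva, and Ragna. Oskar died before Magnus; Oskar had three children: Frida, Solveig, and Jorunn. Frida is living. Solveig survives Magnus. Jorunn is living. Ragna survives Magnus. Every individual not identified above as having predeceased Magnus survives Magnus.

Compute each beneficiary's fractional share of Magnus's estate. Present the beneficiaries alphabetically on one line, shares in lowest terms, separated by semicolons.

Neither parent survives and there are no descendants, so the estate passes to Magnus's siblings and their issue per stirpes.
The estate is divided into 4 equal shares of 1/4 among Sindre, Oskar, Ylva, Ragna.
Sindre is living and takes 1/4.
Oskar predeceased; the 1/4 allotted to Oskar's branch passes to Oskar's issue by representation.
The 1/4 is divided into 3 equal shares of 1/12 among Frida, Solveig, Jorunn.
Frida is living and takes 1/12.
Solveig is living and takes 1/12.
Jorunn is living and takes 1/12.
Ylva is living and takes 1/4.
Ragna is living and takes 1/4.

Frida 1/12; Jorunn 1/12; Ragna 1/4; Sindre 1/4; Solveig 1/12; Ylva 1/4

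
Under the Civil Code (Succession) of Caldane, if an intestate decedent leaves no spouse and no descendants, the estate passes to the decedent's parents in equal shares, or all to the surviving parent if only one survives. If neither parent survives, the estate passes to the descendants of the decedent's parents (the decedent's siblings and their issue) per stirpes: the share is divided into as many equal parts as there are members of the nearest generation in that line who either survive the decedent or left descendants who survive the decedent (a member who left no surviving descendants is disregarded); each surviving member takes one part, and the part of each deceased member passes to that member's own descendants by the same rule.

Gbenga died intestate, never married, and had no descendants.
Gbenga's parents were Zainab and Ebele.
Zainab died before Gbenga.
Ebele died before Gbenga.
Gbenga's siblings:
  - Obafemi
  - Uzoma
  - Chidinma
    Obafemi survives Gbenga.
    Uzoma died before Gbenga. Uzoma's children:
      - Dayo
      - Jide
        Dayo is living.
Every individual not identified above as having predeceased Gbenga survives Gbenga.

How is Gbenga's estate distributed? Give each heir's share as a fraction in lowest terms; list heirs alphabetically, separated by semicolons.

Neither parent survives and there are no descendants, so the estate passes to Gbenga's siblings and their issue per stirpes.
The estate is divided into 3 equal shares of 1/3 among Obafemi, Uzoma, Chidinma.
Obafemi is living and takes 1/3.
Uzoma predeceased; the 1/3 allotted to Uzoma's branch passes to Uzoma's issue by representation.
The 1/3 is divided into 2 equal shares of 1/6 among Dayo, Jide.
Dayo is living and takes 1/6.
Jide is living and takes 1/6.
Chidinma is living and takes 1/3.

Chidinma 1/3; Dayo 1/6; Jide 1/6; Obafemi 1/3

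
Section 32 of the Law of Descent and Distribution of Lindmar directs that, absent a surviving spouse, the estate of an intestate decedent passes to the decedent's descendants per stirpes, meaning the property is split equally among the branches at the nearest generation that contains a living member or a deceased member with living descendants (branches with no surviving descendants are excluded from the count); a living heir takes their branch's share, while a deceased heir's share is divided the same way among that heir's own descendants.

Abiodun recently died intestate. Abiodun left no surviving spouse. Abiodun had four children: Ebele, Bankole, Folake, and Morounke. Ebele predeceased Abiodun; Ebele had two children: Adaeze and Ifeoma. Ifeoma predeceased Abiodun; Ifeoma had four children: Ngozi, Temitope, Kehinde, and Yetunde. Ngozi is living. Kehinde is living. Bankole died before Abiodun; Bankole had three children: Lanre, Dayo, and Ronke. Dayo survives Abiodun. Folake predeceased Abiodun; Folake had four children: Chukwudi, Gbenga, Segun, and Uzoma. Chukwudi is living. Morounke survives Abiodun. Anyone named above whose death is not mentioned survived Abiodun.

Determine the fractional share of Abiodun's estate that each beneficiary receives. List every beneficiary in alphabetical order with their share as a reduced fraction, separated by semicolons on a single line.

There is no surviving spouse, so the entire estate passes to Abiodun's descendants per stirpes.
The estate is divided into 4 equal shares of 1/4 among Ebele, Bankole, Folake, Morounke.
Ebele predeceased; the 1/4 allotted to Ebele's branch passes to Ebele's issue by representation.
The 1/4 is divided into 2 equal shares of 1/8 among Adaeze, Ifeoma.
Adaeze is living and takes 1/8.
Ifeoma predeceased; the 1/8 allotted to Ifeoma's branch passes to Ifeoma's issue by representation.
The 1/8 is divided into 4 equal shares of 1/32 among Ngozi, Temitope, Kehinde, Yetunde.
Ngozi is living and takes 1/32.
Temitope is living and takes 1/32.
Kehinde is living and takes 1/32.
Yetunde is living and takes 1/32.
Bankole predeceased; the 1/4 allotted to Bankole's branch passes to Bankole's issue by representation.
The 1/4 is divided into 3 equal shares of 1/12 among Lanre, Dayo, Ronke.
Lanre is living and takes 1/12.
Dayo is living and takes 1/12.
Ronke is living and takes 1/12.
Folake predeceased; the 1/4 allotted to Folake's branch passes to Folake's issue by representation.
The 1/4 is divided into 4 equal shares of 1/16 among Chukwudi, Gbenga, Segun, Uzoma.
Chukwudi is living and takes 1/16.
Gbenga is living and takes 1/16.
Segun is living and takes 1/16.
Uzoma is living and takes 1/16.
Morounke is living and takes 1/4.

Adaeze 1/8; Chukwudi 1/16; Dayo 1/12; Gbenga 1/16; Kehinde 1/32; Lanre 1/12; Morounke 1/4; Ngozi 1/32; Ronke 1/12; Segun 1/16; Temitope 1/32; Uzoma 1/16; Yetunde 1/32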